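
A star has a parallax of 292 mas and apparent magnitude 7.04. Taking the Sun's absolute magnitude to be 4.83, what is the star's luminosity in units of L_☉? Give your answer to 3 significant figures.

L/L_☉ ≈ 0.0153

d = 1/p = 1000/292 mas = 3.425 pc
M = m − 5 log₁₀ d + 5 = 7.04 − 5·0.5346 + 5 = 9.367
M − M_☉ = 9.367 − 4.83 = 4.537
L/L_☉ = 10^(−0.4 × 4.537) = 0.01532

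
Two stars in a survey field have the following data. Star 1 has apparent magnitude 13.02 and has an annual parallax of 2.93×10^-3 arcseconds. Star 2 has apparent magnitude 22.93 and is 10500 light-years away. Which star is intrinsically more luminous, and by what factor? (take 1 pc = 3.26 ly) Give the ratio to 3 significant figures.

Star 1 is more luminous, by a factor of 103.

Star 1: d = 1/p = 1/2.93×10^-3″ = 341.3 pc
Star 1: M = m − 5 log₁₀ d + 5 = 13.02 − 5·2.5331 + 5 = 5.354
Star 2: d = 10500 ly / 3.26 = 3221 pc
Star 2: M = m − 5 log₁₀ d + 5 = 22.93 − 5·3.5080 + 5 = 10.390
ΔM = M_1 − M_2 = 5.354 − (10.390) = -5.036; smaller M is more luminous → Star 1.
L ratio = 10^(0.4 |ΔM|) = 10^2.014 = 103.4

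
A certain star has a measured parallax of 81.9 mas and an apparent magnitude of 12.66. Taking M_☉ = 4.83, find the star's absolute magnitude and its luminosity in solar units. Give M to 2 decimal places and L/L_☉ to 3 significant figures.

M ≈ 12.23; L/L_☉ ≈ 1.10×10^-3

d = 1/p = 1000/81.9 mas = 12.21 pc
M = m − 5 log₁₀ d + 5 = 12.66 − 5·1.0867 + 5 = 12.226
M − M_☉ = 12.226 − 4.83 = 7.396
L/L_☉ = 10^(−0.4 × 7.396) = 1.100×10^-3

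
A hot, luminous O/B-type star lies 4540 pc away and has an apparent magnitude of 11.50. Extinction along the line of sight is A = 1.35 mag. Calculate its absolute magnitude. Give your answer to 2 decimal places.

M ≈ -3.14

5 log₁₀(d/10 pc) = 5 log₁₀(4540) − 5 = 13.285
M = m − 5 log₁₀(d/10) − A = 11.50 − 13.285 − 1.35 = -3.135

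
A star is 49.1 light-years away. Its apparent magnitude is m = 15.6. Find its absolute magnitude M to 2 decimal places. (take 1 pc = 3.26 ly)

M ≈ 14.71

d = 49.1 ly / 3.26 = 15.06 pc
5 log₁₀(d/10 pc) = 5 log₁₀(15.06) − 5 = 0.889
M = m − 5 log₁₀(d/10) = 15.6 − 0.889 = 14.711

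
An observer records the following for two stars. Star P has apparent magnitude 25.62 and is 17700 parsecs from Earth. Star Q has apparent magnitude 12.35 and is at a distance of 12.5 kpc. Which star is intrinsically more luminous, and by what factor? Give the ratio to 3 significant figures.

Star Q is more luminous, by a factor of 101000.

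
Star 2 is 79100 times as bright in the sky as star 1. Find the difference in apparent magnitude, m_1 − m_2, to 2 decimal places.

m_1 − m_2 ≈ 12.25

Pogson: Δm = −2.5 log₁₀(ratio) = −2.5 log₁₀(79100) = −2.5 × 4.8982 = -12.245
Star 2 is brighter so has the smaller magnitude: m_1 − m_2 is positive.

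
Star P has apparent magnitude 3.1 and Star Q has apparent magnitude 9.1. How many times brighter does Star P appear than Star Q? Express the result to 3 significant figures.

251

Magnitude difference = -6.0
Flux ratio = 10^(−0.4 Δm) = 10^(−0.4 × -6.0) = 10^2.400 = 251.2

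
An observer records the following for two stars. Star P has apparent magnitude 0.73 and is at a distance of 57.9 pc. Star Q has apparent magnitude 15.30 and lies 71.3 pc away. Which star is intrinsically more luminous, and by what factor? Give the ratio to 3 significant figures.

Star P is more luminous, by a factor of 444000.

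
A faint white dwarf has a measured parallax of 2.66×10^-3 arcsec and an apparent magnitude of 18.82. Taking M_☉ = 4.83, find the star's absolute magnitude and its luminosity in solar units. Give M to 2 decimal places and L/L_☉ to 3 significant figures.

d = 1/p = 1/2.66×10^-3″ = 375.9 pc
M = m − 5 log₁₀ d + 5 = 18.82 − 5·2.5751 + 5 = 10.944
M − M_☉ = 10.944 − 4.83 = 6.114
L/L_☉ = 10^(−0.4 × 6.114) = 3.583×10^-3

M ≈ 10.94; L/L_☉ ≈ 3.58×10^-3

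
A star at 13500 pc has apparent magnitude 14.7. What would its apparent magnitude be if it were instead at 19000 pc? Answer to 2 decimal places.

Flux ∝ 1/d², so Δm = 5 log₁₀(d₂/d₁) = 5 log₁₀(19000/13500) = 0.742
m₂ = m₁ + Δm = 14.7 + (0.742) = 15.442

m ≈ 15.44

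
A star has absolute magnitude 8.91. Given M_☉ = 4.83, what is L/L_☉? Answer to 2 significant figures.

M − M_☉ = 8.91 − 4.83 = 4.080
L/L_☉ = 10^(−0.4 (M − M_☉)) = 10^-1.632 = 0.02333

L/L_☉ ≈ 0.023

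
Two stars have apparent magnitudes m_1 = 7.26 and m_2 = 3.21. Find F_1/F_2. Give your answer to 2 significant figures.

F_1/F_2 ≈ 0.024

Magnitude difference = 4.05
Flux ratio = 10^(−0.4 Δm) = 10^(−0.4 × 4.05) = 10^-1.620 = 0.02399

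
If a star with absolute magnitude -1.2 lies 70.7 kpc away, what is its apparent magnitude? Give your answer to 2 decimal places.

d = 70.7 kpc = 70700 pc
m = M + 5 log₁₀ d − 5 = -1.2 + 5·4.8494 − 5 = 18.047

m ≈ 18.05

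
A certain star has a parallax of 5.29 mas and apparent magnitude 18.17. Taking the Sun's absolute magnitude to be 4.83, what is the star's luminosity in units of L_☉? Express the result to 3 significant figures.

L/L_☉ ≈ 1.65×10^-3

d = 1/p = 1000/5.29 mas = 189.0 pc
M = m − 5 log₁₀ d + 5 = 18.17 − 5·2.2765 + 5 = 11.787
M − M_☉ = 11.787 − 4.83 = 6.957
L/L_☉ = 10^(−0.4 × 6.957) = 1.648×10^-3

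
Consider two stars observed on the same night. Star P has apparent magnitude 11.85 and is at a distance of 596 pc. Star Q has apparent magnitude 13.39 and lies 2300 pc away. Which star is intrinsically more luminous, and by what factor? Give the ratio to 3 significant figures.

Star Q is more luminous, by a factor of 3.61.

Star P: M = m − 5 log₁₀ d + 5 = 11.85 − 5·2.7752 + 5 = 2.974
Star Q: M = m − 5 log₁₀ d + 5 = 13.39 − 5·3.3617 + 5 = 1.581
ΔM = M_P − M_Q = 2.974 − (1.581) = 1.392; smaller M is more luminous → Star Q.
L ratio = 10^(0.4 |ΔM|) = 10^0.557 = 3.605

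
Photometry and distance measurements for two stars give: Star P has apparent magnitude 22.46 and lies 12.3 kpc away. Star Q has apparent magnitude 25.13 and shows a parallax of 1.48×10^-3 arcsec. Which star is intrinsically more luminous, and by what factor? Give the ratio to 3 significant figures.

Star P is more luminous, by a factor of 3880.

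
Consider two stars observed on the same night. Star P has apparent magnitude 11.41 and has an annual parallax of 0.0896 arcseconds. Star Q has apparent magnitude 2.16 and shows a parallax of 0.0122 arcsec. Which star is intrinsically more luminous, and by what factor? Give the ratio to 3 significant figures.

Star Q is more luminous, by a factor of 270000.

Star P: d = 1/p = 1/0.0896″ = 11.16 pc
Star P: M = m − 5 log₁₀ d + 5 = 11.41 − 5·1.0477 + 5 = 11.172
Star Q: d = 1/p = 1/0.0122″ = 81.97 pc
Star Q: M = m − 5 log₁₀ d + 5 = 2.16 − 5·1.9136 + 5 = -2.408
ΔM = M_P − M_Q = 11.172 − (-2.408) = 13.580; smaller M is more luminous → Star Q.
L ratio = 10^(0.4 |ΔM|) = 10^5.432 = 270300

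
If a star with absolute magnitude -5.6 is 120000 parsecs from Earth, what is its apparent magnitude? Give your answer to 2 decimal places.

m = M + 5 log₁₀ d − 5 = -5.6 + 5·5.0792 − 5 = 14.796

m ≈ 14.80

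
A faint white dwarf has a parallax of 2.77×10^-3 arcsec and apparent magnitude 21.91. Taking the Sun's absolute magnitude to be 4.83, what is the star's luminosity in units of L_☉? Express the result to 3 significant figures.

L/L_☉ ≈ 1.92×10^-4

d = 1/p = 1/2.77×10^-3″ = 361.0 pc
M = m − 5 log₁₀ d + 5 = 21.91 − 5·2.5575 + 5 = 14.122
M − M_☉ = 14.122 − 4.83 = 9.292
L/L_☉ = 10^(−0.4 × 9.292) = 1.919×10^-4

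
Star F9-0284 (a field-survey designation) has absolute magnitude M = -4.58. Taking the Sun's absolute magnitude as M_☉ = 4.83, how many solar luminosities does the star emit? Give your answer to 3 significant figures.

L/L_☉ ≈ 5810

M − M_☉ = -4.58 − 4.83 = -9.410
L/L_☉ = 10^(−0.4 (M − M_☉)) = 10^3.764 = 5808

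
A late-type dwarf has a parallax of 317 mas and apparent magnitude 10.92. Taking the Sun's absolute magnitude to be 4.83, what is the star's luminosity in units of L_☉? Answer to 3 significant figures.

d = 1/p = 1000/317 mas = 3.155 pc
M = m − 5 log₁₀ d + 5 = 10.92 − 5·0.4989 + 5 = 13.425
M − M_☉ = 13.425 − 4.83 = 8.595
L/L_☉ = 10^(−0.4 × 8.595) = 3.647×10^-4

L/L_☉ ≈ 3.65×10^-4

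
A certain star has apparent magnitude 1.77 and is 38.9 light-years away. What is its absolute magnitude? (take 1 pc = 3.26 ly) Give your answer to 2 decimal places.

d = 38.9 ly / 3.26 = 11.93 pc
5 log₁₀(d/10 pc) = 5 log₁₀(11.93) − 5 = 0.384
M = m − 5 log₁₀(d/10) = 1.77 − 0.384 = 1.386

M ≈ 1.39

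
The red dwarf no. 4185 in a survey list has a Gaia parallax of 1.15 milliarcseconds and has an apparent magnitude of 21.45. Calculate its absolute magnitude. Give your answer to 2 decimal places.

M ≈ 11.75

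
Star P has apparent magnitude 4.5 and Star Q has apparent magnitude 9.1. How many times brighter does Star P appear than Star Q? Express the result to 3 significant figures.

69.2

Magnitude difference = -4.6
Flux ratio = 10^(−0.4 Δm) = 10^(−0.4 × -4.6) = 10^1.840 = 69.18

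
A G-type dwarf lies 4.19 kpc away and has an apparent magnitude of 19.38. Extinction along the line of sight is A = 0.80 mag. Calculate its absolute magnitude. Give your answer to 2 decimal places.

M ≈ 5.47

d = 4.19 kpc = 4190 pc
5 log₁₀(d/10 pc) = 5 log₁₀(4190) − 5 = 13.111
M = m − 5 log₁₀(d/10) − A = 19.38 − 13.111 − 0.80 = 5.469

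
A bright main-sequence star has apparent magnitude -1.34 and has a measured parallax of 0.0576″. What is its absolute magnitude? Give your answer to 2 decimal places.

M ≈ -2.54

d = 1/p = 1/0.0576″ = 17.36 pc
5 log₁₀(d/10 pc) = 5 log₁₀(17.36) − 5 = 1.198
M = m − 5 log₁₀(d/10) = -1.34 − 1.198 = -2.538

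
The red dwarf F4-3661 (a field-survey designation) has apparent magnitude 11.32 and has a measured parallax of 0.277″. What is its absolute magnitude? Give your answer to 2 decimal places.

M ≈ 13.53

d = 1/p = 1/0.277″ = 3.610 pc
5 log₁₀(d/10 pc) = 5 log₁₀(3.610) − 5 = -2.212
M = m − 5 log₁₀(d/10) = 11.32 + 2.212 = 13.532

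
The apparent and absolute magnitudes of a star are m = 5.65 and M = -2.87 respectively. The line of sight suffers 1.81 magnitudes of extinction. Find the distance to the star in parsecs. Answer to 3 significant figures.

m − M = 5 log₁₀(d/10 pc) + A  ⇒  5.65 − (-2.87) − 1.81 = 5 log₁₀(d/10)
6.710 = 5 log₁₀(d/10)
log₁₀ d = (m − M − A)/5 + 1 = 2.3420
d = 10^2.3420 = 219.8 pc

d ≈ 220 pc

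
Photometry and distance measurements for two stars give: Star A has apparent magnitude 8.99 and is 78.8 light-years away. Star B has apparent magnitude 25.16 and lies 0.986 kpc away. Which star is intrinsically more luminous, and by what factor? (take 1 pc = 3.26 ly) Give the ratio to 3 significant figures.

Star A: d = 78.8 ly / 3.26 = 24.17 pc
Star A: M = m − 5 log₁₀ d + 5 = 8.99 − 5·1.3833 + 5 = 7.073
Star B: d = 0.986 kpc = 986.0 pc
Star B: M = m − 5 log₁₀ d + 5 = 25.16 − 5·2.9939 + 5 = 15.191
ΔM = M_A − M_B = 7.073 − (15.191) = -8.117; smaller M is more luminous → Star A.
L ratio = 10^(0.4 |ΔM|) = 10^3.247 = 1765

Star A is more luminous, by a factor of 1770.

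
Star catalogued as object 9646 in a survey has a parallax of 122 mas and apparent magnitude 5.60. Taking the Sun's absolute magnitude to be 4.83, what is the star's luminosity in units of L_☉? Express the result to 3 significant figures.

d = 1/p = 1000/122 mas = 8.197 pc
M = m − 5 log₁₀ d + 5 = 5.60 − 5·0.9136 + 5 = 6.032
M − M_☉ = 6.032 − 4.83 = 1.202
L/L_☉ = 10^(−0.4 × 1.202) = 0.3306

L/L_☉ ≈ 0.331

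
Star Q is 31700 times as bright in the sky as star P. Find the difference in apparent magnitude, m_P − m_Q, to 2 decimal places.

m_P − m_Q ≈ 11.25

Pogson: Δm = −2.5 log₁₀(ratio) = −2.5 log₁₀(31700) = −2.5 × 4.5011 = -11.253
Star Q is brighter so has the smaller magnitude: m_P − m_Q is positive.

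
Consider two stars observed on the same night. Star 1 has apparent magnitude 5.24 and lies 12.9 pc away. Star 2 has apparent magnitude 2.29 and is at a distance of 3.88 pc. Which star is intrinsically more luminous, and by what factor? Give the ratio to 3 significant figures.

Star 2 is more luminous, by a factor of 1.37.

Star 1: M = m − 5 log₁₀ d + 5 = 5.24 − 5·1.1106 + 5 = 4.687
Star 2: M = m − 5 log₁₀ d + 5 = 2.29 − 5·0.5888 + 5 = 4.346
ΔM = M_1 − M_2 = 4.687 − (4.346) = 0.341; smaller M is more luminous → Star 2.
L ratio = 10^(0.4 |ΔM|) = 10^0.136 = 1.369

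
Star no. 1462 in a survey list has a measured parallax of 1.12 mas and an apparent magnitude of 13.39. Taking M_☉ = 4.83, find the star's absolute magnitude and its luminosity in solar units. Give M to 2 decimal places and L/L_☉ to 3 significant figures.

d = 1/p = 1000/1.12 mas = 892.9 pc
M = m − 5 log₁₀ d + 5 = 13.39 − 5·2.9508 + 5 = 3.636
M − M_☉ = 3.636 − 4.83 = -1.194
L/L_☉ = 10^(−0.4 × -1.194) = 3.003

M ≈ 3.64; L/L_☉ ≈ 3.00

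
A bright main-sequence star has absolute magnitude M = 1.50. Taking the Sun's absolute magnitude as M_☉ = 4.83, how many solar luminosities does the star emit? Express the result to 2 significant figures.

M − M_☉ = 1.50 − 4.83 = -3.330
L/L_☉ = 10^(−0.4 (M − M_☉)) = 10^1.332 = 21.48

L/L_☉ ≈ 21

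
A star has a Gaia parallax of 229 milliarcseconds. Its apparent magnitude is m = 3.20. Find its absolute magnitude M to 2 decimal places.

M ≈ 5.00

p = 229 mas = 0.229″ → d = 1/p = 4.367 pc
5 log₁₀(d/10 pc) = 5 log₁₀(4.367) − 5 = -1.799
M = m − 5 log₁₀(d/10) = 3.20 + 1.799 = 4.999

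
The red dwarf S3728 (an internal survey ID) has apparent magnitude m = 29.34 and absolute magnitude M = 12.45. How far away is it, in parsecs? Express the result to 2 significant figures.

d ≈ 24000 pc

μ = m − M = 16.890
m − M = 5 log₁₀ d − 5
log₁₀ d = (m − M)/5 + 1 = 4.3780
d = 10^4.3780 = 23880 pc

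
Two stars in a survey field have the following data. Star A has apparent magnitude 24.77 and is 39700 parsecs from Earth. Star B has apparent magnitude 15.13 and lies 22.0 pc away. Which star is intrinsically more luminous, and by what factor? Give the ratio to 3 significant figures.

Star A is more luminous, by a factor of 454.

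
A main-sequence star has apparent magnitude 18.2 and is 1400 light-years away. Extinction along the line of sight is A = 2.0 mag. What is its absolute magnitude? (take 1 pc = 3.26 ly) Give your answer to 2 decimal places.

M ≈ 8.04

d = 1400 ly / 3.26 = 429.4 pc
5 log₁₀(d/10 pc) = 5 log₁₀(429.4) − 5 = 8.165
M = m − 5 log₁₀(d/10) − A = 18.2 − 8.165 − 2.0 = 8.035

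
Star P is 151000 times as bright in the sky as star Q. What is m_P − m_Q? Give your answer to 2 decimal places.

Pogson: Δm = −2.5 log₁₀(ratio) = −2.5 log₁₀(151000) = −2.5 × 5.1790 = -12.947
Star P is brighter, so it has the smaller magnitude: the difference is negative.

m_P − m_Q ≈ -12.95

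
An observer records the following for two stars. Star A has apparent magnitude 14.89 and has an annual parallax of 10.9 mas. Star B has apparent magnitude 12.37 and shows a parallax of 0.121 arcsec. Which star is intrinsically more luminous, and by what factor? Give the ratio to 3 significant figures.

Star A is more luminous, by a factor of 12.1.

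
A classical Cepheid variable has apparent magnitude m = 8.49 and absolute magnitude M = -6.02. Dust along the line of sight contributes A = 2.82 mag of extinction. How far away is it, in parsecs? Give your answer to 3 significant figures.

d ≈ 2180 pc

m − M = 5 log₁₀(d/10 pc) + A  ⇒  8.49 − (-6.02) − 2.82 = 5 log₁₀(d/10)
11.690 = 5 log₁₀(d/10)
log₁₀ d = (m − M − A)/5 + 1 = 3.3380
d = 10^3.3380 = 2178 pc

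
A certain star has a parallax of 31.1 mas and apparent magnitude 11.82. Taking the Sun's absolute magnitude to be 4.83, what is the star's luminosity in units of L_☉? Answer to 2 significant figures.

d = 1/p = 1000/31.1 mas = 32.15 pc
M = m − 5 log₁₀ d + 5 = 11.82 − 5·1.5072 + 5 = 9.284
M − M_☉ = 9.284 − 4.83 = 4.454
L/L_☉ = 10^(−0.4 × 4.454) = 0.01654

L/L_☉ ≈ 0.017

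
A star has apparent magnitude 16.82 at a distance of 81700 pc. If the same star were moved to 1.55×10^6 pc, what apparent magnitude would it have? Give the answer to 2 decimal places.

Flux ∝ 1/d², so Δm = 5 log₁₀(d₂/d₁) = 5 log₁₀(1.55×10^6/81700) = 6.391
m₂ = m₁ + Δm = 16.82 + (6.391) = 23.211

m ≈ 23.21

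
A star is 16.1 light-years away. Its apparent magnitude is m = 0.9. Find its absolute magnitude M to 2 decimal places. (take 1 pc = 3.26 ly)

M ≈ 2.43

d = 16.1 ly / 3.26 = 4.939 pc
5 log₁₀(d/10 pc) = 5 log₁₀(4.939) − 5 = -1.532
M = m − 5 log₁₀(d/10) = 0.9 + 1.532 = 2.432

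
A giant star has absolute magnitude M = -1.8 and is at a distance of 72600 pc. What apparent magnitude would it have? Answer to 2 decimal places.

m = M + 5 log₁₀ d − 5 = -1.8 + 5·4.8609 − 5 = 17.505

m ≈ 17.50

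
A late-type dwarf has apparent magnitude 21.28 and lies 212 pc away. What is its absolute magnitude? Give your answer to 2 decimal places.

5 log₁₀(d/10 pc) = 5 log₁₀(212.0) − 5 = 6.632
M = m − 5 log₁₀(d/10) = 21.28 − 6.632 = 14.648

M ≈ 14.65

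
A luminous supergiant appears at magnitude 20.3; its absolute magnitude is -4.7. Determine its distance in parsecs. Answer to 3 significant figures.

Distance modulus: m − M = 20.3 − (-4.7) = 25.000
m − M = 5 log₁₀ d − 5
log₁₀ d = (m − M)/5 + 1 = 6.0000
d = 10^6.0000 = 1.000×10^6 pc

d ≈ 1.00×10^6 pc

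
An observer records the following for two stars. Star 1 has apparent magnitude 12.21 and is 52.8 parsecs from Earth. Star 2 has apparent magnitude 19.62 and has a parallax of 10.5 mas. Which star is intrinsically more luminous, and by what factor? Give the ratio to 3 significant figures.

Star 1 is more luminous, by a factor of 283.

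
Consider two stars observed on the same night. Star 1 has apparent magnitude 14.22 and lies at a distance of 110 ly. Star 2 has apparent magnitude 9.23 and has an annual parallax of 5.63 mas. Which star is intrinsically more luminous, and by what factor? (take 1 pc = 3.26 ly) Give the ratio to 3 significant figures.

Star 2 is more luminous, by a factor of 2750.

Star 1: d = 110 ly / 3.26 = 33.74 pc
Star 1: M = m − 5 log₁₀ d + 5 = 14.22 − 5·1.5282 + 5 = 11.579
Star 2: p = 5.63 mas = 5.63×10^-3″ → d = 1/p = 177.6 pc
Star 2: M = m − 5 log₁₀ d + 5 = 9.23 − 5·2.2495 + 5 = 2.983
ΔM = M_1 − M_2 = 11.579 − (2.983) = 8.597; smaller M is more luminous → Star 2.
L ratio = 10^(0.4 |ΔM|) = 10^3.439 = 2746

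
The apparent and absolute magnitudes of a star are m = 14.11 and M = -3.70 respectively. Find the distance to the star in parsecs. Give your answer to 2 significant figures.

μ = m − M = 17.810
m − M = 5 log₁₀ d − 5
log₁₀ d = (m − M)/5 + 1 = 4.5620
d = 10^4.5620 = 36480 pc

d ≈ 36000 pc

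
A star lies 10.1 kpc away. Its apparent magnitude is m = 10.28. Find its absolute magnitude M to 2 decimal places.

M ≈ -4.74

d = 10.1 kpc = 10100 pc
5 log₁₀(d/10 pc) = 5 log₁₀(10100) − 5 = 15.022
M = m − 5 log₁₀(d/10) = 10.28 − 15.022 = -4.742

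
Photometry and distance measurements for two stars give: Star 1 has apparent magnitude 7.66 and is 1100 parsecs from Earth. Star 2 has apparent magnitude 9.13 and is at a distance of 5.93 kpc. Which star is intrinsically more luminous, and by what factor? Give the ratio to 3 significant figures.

Star 2 is more luminous, by a factor of 7.50.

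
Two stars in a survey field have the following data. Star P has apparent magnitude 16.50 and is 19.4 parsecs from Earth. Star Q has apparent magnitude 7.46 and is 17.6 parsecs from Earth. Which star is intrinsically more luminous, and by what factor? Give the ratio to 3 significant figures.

Star Q is more luminous, by a factor of 3400.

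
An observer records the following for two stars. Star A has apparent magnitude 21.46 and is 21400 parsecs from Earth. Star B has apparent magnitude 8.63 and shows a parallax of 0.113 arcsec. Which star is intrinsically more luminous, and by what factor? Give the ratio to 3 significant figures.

Star A: M = m − 5 log₁₀ d + 5 = 21.46 − 5·4.3304 + 5 = 4.808
Star B: d = 1/p = 1/0.113″ = 8.850 pc
Star B: M = m − 5 log₁₀ d + 5 = 8.63 − 5·0.9469 + 5 = 8.895
ΔM = M_A − M_B = 4.808 − (8.895) = -4.087; smaller M is more luminous → Star A.
L ratio = 10^(0.4 |ΔM|) = 10^1.635 = 43.15

Star A is more luminous, by a factor of 43.2.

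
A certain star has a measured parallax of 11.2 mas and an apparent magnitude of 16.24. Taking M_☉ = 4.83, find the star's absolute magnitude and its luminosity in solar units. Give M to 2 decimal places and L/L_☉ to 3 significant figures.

d = 1/p = 1000/11.2 mas = 89.29 pc
M = m − 5 log₁₀ d + 5 = 16.24 − 5·1.9508 + 5 = 11.486
M − M_☉ = 11.486 − 4.83 = 6.656
L/L_☉ = 10^(−0.4 × 6.656) = 2.176×10^-3

M ≈ 11.49; L/L_☉ ≈ 2.18×10^-3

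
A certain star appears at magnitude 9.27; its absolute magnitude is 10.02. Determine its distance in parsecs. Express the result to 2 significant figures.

Distance modulus: m − M = 9.27 − (10.02) = -0.750
m − M = 5 log₁₀ d − 5
log₁₀ d = (m − M)/5 + 1 = 0.8500
d = 10^0.8500 = 7.079 pc

d ≈ 7.1 pc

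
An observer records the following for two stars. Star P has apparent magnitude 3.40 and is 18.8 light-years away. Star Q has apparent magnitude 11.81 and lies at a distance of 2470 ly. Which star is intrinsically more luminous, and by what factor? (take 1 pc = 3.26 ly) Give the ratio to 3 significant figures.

Star P: d = 18.8 ly / 3.26 = 5.767 pc
Star P: M = m − 5 log₁₀ d + 5 = 3.40 − 5·0.7609 + 5 = 4.595
Star Q: d = 2470 ly / 3.26 = 757.7 pc
Star Q: M = m − 5 log₁₀ d + 5 = 11.81 − 5·2.8795 + 5 = 2.413
ΔM = M_P − M_Q = 4.595 − (2.413) = 2.183; smaller M is more luminous → Star Q.
L ratio = 10^(0.4 |ΔM|) = 10^0.873 = 7.466

Star Q is more luminous, by a factor of 7.47.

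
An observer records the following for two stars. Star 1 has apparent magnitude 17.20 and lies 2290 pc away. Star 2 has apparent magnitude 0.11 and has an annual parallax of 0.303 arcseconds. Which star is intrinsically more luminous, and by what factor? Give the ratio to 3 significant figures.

Star 1: M = m − 5 log₁₀ d + 5 = 17.20 − 5·3.3598 + 5 = 5.401
Star 2: d = 1/p = 1/0.303″ = 3.300 pc
Star 2: M = m − 5 log₁₀ d + 5 = 0.11 − 5·0.5186 + 5 = 2.517
ΔM = M_1 − M_2 = 5.401 − (2.517) = 2.884; smaller M is more luminous → Star 2.
L ratio = 10^(0.4 |ΔM|) = 10^1.153 = 14.24

Star 2 is more luminous, by a factor of 14.2.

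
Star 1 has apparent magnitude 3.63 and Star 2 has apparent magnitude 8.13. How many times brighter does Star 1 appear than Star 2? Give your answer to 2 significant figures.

Magnitude difference = -4.50
Flux ratio = 10^(−0.4 Δm) = 10^(−0.4 × -4.50) = 10^1.800 = 63.10

63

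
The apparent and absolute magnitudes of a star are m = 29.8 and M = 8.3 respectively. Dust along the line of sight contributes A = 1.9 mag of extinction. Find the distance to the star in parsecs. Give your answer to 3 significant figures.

d ≈ 83200 pc

m − M = 5 log₁₀(d/10 pc) + A  ⇒  29.8 − (8.3) − 1.9 = 5 log₁₀(d/10)
19.600 = 5 log₁₀(d/10)
log₁₀ d = (m − M − A)/5 + 1 = 4.9200
d = 10^4.9200 = 83180 pc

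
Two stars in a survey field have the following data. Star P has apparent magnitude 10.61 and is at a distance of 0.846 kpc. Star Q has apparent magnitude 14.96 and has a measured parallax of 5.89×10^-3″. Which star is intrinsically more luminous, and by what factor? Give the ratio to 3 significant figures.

Star P is more luminous, by a factor of 1360.

Star P: d = 0.846 kpc = 846.0 pc
Star P: M = m − 5 log₁₀ d + 5 = 10.61 − 5·2.9274 + 5 = 0.973
Star Q: d = 1/p = 1/5.89×10^-3″ = 169.8 pc
Star Q: M = m − 5 log₁₀ d + 5 = 14.96 − 5·2.2299 + 5 = 8.811
ΔM = M_P − M_Q = 0.973 − (8.811) = -7.837; smaller M is more luminous → Star P.
L ratio = 10^(0.4 |ΔM|) = 10^3.135 = 1364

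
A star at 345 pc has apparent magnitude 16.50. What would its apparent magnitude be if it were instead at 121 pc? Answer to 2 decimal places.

m ≈ 14.22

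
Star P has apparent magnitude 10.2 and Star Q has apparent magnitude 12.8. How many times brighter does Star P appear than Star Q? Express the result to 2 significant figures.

Δm = 10.2 − (12.8) = -2.6
Flux ratio = 10^(−0.4 Δm) = 10^(−0.4 × -2.6) = 10^1.040 = 10.96

11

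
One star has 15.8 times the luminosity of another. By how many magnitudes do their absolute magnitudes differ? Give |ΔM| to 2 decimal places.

Pogson: ΔM = −2.5 log₁₀(ratio) = −2.5 log₁₀(15.8) = −2.5 × 1.1987 = -2.997

|ΔM| ≈ 3.00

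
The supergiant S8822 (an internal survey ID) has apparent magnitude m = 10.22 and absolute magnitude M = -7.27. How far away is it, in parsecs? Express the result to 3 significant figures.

Distance modulus: m − M = 10.22 − (-7.27) = 17.490
m − M = 5 log₁₀ d − 5
log₁₀ d = (m − M)/5 + 1 = 4.4980
d = 10^4.4980 = 31480 pc

d ≈ 31500 pc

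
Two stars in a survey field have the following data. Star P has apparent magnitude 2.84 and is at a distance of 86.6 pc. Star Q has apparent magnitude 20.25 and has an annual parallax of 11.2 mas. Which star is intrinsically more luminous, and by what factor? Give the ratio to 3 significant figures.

Star P is more luminous, by a factor of 8.66×10^6.

Star P: M = m − 5 log₁₀ d + 5 = 2.84 − 5·1.9375 + 5 = -1.848
Star Q: p = 11.2 mas = 0.0112″ → d = 1/p = 89.29 pc
Star Q: M = m − 5 log₁₀ d + 5 = 20.25 − 5·1.9508 + 5 = 15.496
ΔM = M_P − M_Q = -1.848 − (15.496) = -17.344; smaller M is more luminous → Star P.
L ratio = 10^(0.4 |ΔM|) = 10^6.937 = 8.659×10^6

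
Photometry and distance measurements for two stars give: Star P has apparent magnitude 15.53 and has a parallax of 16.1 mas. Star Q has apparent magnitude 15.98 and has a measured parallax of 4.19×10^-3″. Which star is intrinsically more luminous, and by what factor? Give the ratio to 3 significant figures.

Star P: p = 16.1 mas = 0.0161″ → d = 1/p = 62.11 pc
Star P: M = m − 5 log₁₀ d + 5 = 15.53 − 5·1.7932 + 5 = 11.564
Star Q: d = 1/p = 1/4.19×10^-3″ = 238.7 pc
Star Q: M = m − 5 log₁₀ d + 5 = 15.98 − 5·2.3778 + 5 = 9.091
ΔM = M_P − M_Q = 11.564 − (9.091) = 2.473; smaller M is more luminous → Star Q.
L ratio = 10^(0.4 |ΔM|) = 10^0.989 = 9.755

Star Q is more luminous, by a factor of 9.75.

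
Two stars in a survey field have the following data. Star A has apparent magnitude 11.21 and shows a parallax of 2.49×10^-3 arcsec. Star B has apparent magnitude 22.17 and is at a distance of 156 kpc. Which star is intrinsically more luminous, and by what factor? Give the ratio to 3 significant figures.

Star A: d = 1/p = 1/2.49×10^-3″ = 401.6 pc
Star A: M = m − 5 log₁₀ d + 5 = 11.21 − 5·2.6038 + 5 = 3.191
Star B: d = 156 kpc = 156000 pc
Star B: M = m − 5 log₁₀ d + 5 = 22.17 − 5·5.1931 + 5 = 1.204
ΔM = M_A − M_B = 3.191 − (1.204) = 1.987; smaller M is more luminous → Star B.
L ratio = 10^(0.4 |ΔM|) = 10^0.795 = 6.232

Star B is more luminous, by a factor of 6.23.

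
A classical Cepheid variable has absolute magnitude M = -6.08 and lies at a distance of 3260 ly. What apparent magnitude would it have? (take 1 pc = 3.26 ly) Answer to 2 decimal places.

d = 3260 ly / 3.26 = 1000 pc
m = M + 5 log₁₀ d − 5 = -6.08 + 5·3.0000 − 5 = 3.920

m ≈ 3.92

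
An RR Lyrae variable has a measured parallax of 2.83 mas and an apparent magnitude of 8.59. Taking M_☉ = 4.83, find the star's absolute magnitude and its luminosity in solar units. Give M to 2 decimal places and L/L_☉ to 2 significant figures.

M ≈ 0.85; L/L_☉ ≈ 39

d = 1/p = 1000/2.83 mas = 353.4 pc
M = m − 5 log₁₀ d + 5 = 8.59 − 5·2.5482 + 5 = 0.849
M − M_☉ = 0.849 − 4.83 = -3.981
L/L_☉ = 10^(−0.4 × -3.981) = 39.12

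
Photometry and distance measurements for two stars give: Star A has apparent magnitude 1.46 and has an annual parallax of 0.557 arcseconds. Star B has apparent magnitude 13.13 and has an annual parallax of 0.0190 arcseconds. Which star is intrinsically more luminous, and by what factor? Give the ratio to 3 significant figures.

Star A: d = 1/p = 1/0.557″ = 1.795 pc
Star A: M = m − 5 log₁₀ d + 5 = 1.46 − 5·0.2541 + 5 = 5.189
Star B: d = 1/p = 1/0.0190″ = 52.63 pc
Star B: M = m − 5 log₁₀ d + 5 = 13.13 − 5·1.7212 + 5 = 9.524
ΔM = M_A − M_B = 5.189 − (9.524) = -4.334; smaller M is more luminous → Star A.
L ratio = 10^(0.4 |ΔM|) = 10^1.734 = 54.17

Star A is more luminous, by a factor of 54.2.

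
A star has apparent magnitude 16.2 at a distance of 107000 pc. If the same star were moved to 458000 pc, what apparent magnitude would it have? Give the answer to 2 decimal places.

m ≈ 19.36

Flux ∝ 1/d², so Δm = 5 log₁₀(d₂/d₁) = 5 log₁₀(458000/107000) = 3.157
m₂ = m₁ + Δm = 16.2 + (3.157) = 19.357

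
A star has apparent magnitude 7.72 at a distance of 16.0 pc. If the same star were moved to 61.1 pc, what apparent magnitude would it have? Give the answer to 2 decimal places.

m ≈ 10.63

Flux ∝ 1/d², so Δm = 5 log₁₀(d₂/d₁) = 5 log₁₀(61.1/16.0) = 2.910
m₂ = m₁ + Δm = 7.72 + (2.910) = 10.630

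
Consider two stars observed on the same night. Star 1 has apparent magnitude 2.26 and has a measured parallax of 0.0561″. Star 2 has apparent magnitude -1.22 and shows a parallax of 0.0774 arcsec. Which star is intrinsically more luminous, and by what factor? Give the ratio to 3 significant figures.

Star 1: d = 1/p = 1/0.0561″ = 17.83 pc
Star 1: M = m − 5 log₁₀ d + 5 = 2.26 − 5·1.2510 + 5 = 1.005
Star 2: d = 1/p = 1/0.0774″ = 12.92 pc
Star 2: M = m − 5 log₁₀ d + 5 = -1.22 − 5·1.1113 + 5 = -1.776
ΔM = M_1 − M_2 = 1.005 − (-1.776) = 2.781; smaller M is more luminous → Star 2.
L ratio = 10^(0.4 |ΔM|) = 10^1.112 = 12.96

Star 2 is more luminous, by a factor of 13.0.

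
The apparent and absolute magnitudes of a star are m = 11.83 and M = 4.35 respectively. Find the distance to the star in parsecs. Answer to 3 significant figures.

d ≈ 313 pc

Distance modulus: m − M = 11.83 − (4.35) = 7.480
m − M = 5 log₁₀ d − 5
log₁₀ d = (m − M)/5 + 1 = 2.4960
d = 10^2.4960 = 313.3 pc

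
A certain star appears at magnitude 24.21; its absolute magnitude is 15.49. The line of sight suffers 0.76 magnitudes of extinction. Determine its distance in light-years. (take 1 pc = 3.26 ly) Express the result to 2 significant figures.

m − M = 5 log₁₀(d/10 pc) + A  ⇒  24.21 − (15.49) − 0.76 = 5 log₁₀(d/10)
7.960 = 5 log₁₀(d/10)
log₁₀ d = (m − M − A)/5 + 1 = 2.5920
d = 10^2.5920 = 390.8 pc
= 1274 ly

d ≈ 1300 ly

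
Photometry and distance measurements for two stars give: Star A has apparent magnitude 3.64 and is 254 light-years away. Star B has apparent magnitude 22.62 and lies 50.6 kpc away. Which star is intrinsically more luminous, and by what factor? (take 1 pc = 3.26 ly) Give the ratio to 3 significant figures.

Star A is more luminous, by a factor of 92.7.

Star A: d = 254 ly / 3.26 = 77.91 pc
Star A: M = m − 5 log₁₀ d + 5 = 3.64 − 5·1.8916 + 5 = -0.818
Star B: d = 50.6 kpc = 50600 pc
Star B: M = m − 5 log₁₀ d + 5 = 22.62 − 5·4.7042 + 5 = 4.099
ΔM = M_A − M_B = -0.818 − (4.099) = -4.917; smaller M is more luminous → Star A.
L ratio = 10^(0.4 |ΔM|) = 10^1.967 = 92.67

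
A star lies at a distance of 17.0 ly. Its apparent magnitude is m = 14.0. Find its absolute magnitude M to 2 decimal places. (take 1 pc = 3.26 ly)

M ≈ 15.41

d = 17.0 ly / 3.26 = 5.215 pc
5 log₁₀(d/10 pc) = 5 log₁₀(5.215) − 5 = -1.414
M = m − 5 log₁₀(d/10) = 14.0 + 1.414 = 15.414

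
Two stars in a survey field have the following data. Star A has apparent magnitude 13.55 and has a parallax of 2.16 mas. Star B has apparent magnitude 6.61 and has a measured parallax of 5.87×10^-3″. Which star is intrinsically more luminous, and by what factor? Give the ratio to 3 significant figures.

Star A: p = 2.16 mas = 2.16×10^-3″ → d = 1/p = 463.0 pc
Star A: M = m − 5 log₁₀ d + 5 = 13.55 − 5·2.6655 + 5 = 5.222
Star B: d = 1/p = 1/5.87×10^-3″ = 170.4 pc
Star B: M = m − 5 log₁₀ d + 5 = 6.61 − 5·2.2314 + 5 = 0.453
ΔM = M_A − M_B = 5.222 − (0.453) = 4.769; smaller M is more luminous → Star B.
L ratio = 10^(0.4 |ΔM|) = 10^1.908 = 80.84

Star B is more luminous, by a factor of 80.8.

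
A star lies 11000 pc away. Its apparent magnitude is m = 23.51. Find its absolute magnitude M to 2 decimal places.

M ≈ 8.30

5 log₁₀(d/10 pc) = 5 log₁₀(11000) − 5 = 15.207
M = m − 5 log₁₀(d/10) = 23.51 − 15.207 = 8.303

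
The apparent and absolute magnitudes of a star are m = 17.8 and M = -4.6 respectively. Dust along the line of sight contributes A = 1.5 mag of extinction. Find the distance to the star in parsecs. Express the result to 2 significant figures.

d ≈ 150000 pc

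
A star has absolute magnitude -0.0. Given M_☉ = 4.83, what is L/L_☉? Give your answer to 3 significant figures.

L/L_☉ ≈ 85.5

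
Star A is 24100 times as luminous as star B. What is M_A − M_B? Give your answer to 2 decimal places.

Pogson: ΔM = −2.5 log₁₀(ratio) = −2.5 log₁₀(24100) = −2.5 × 4.3820 = -10.955
Star A is brighter, so it has the smaller magnitude: the difference is negative.

M_A − M_B ≈ -10.96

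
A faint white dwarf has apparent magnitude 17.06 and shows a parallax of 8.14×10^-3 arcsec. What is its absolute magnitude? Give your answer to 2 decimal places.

d = 1/p = 1/8.14×10^-3″ = 122.9 pc
5 log₁₀(d/10 pc) = 5 log₁₀(122.9) − 5 = 5.447
M = m − 5 log₁₀(d/10) = 17.06 − 5.447 = 11.613

M ≈ 11.61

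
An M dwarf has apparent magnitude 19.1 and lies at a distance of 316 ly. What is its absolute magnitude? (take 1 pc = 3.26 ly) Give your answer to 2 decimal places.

M ≈ 14.17

d = 316 ly / 3.26 = 96.93 pc
5 log₁₀(d/10 pc) = 5 log₁₀(96.93) − 5 = 4.932
M = m − 5 log₁₀(d/10) = 19.1 − 4.932 = 14.168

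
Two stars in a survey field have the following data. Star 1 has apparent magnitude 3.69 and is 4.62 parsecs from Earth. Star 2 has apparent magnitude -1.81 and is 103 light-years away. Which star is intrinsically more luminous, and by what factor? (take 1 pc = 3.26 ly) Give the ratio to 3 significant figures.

Star 2 is more luminous, by a factor of 7410.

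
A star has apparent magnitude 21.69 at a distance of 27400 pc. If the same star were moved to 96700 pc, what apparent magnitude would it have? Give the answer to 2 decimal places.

Flux ∝ 1/d², so Δm = 5 log₁₀(d₂/d₁) = 5 log₁₀(96700/27400) = 2.738
m₂ = m₁ + Δm = 21.69 + (2.738) = 24.428

m ≈ 24.43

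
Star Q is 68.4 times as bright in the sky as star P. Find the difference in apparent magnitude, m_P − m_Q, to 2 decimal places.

Pogson: Δm = −2.5 log₁₀(ratio) = −2.5 log₁₀(68.4) = −2.5 × 1.8351 = -4.588
Star Q is brighter so has the smaller magnitude: m_P − m_Q is positive.

m_P − m_Q ≈ 4.59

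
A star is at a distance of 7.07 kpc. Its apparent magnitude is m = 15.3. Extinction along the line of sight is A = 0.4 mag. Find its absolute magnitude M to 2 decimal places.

d = 7.07 kpc = 7070 pc
5 log₁₀(d/10 pc) = 5 log₁₀(7070) − 5 = 14.247
M = m − 5 log₁₀(d/10) − A = 15.3 − 14.247 − 0.4 = 0.653

M ≈ 0.65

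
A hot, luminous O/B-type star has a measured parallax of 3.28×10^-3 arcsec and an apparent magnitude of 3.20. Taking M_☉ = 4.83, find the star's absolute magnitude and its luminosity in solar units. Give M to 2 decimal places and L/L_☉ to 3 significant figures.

d = 1/p = 1/3.28×10^-3″ = 304.9 pc
M = m − 5 log₁₀ d + 5 = 3.20 − 5·2.4841 + 5 = -4.221
M − M_☉ = -4.221 − 4.83 = -9.051
L/L_☉ = 10^(−0.4 × -9.051) = 4171

M ≈ -4.22; L/L_☉ ≈ 4170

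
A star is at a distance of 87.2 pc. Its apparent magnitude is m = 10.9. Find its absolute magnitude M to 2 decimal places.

M ≈ 6.20

5 log₁₀(d/10 pc) = 5 log₁₀(87.20) − 5 = 4.703
M = m − 5 log₁₀(d/10) = 10.9 − 4.703 = 6.197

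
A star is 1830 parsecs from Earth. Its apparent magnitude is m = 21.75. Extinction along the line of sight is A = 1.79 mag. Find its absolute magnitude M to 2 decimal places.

M ≈ 8.65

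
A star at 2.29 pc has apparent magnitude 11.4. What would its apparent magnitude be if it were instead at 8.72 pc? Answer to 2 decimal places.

m ≈ 14.30

Flux ∝ 1/d², so Δm = 5 log₁₀(d₂/d₁) = 5 log₁₀(8.72/2.29) = 2.903
m₂ = m₁ + Δm = 11.4 + (2.903) = 14.303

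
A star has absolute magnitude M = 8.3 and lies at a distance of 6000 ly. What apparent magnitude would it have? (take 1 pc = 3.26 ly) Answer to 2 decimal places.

m ≈ 19.62

d = 6000 ly / 3.26 = 1840 pc
m = M + 5 log₁₀ d − 5 = 8.3 + 5·3.2649 − 5 = 19.625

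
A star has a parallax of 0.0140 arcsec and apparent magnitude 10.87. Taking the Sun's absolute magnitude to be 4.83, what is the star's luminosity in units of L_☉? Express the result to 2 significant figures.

d = 1/p = 1/0.0140″ = 71.43 pc
M = m − 5 log₁₀ d + 5 = 10.87 − 5·1.8539 + 5 = 6.601
M − M_☉ = 6.601 − 4.83 = 1.771
L/L_☉ = 10^(−0.4 × 1.771) = 0.1958

L/L_☉ ≈ 0.20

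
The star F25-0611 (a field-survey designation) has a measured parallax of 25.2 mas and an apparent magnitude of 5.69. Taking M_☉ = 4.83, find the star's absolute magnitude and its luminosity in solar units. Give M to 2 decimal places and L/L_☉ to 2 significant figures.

d = 1/p = 1000/25.2 mas = 39.68 pc
M = m − 5 log₁₀ d + 5 = 5.69 − 5·1.5986 + 5 = 2.697
M − M_☉ = 2.697 − 4.83 = -2.133
L/L_☉ = 10^(−0.4 × -2.133) = 7.132

M ≈ 2.70; L/L_☉ ≈ 7.1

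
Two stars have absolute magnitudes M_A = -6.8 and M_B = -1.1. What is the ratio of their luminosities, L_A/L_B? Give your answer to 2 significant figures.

L_A/L_B ≈ 190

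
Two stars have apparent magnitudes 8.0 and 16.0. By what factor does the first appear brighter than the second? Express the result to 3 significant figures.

1580

Δm = 8.0 − (16.0) = -8.0
Flux ratio = 10^(−0.4 Δm) = 10^(−0.4 × -8.0) = 10^3.200 = 1585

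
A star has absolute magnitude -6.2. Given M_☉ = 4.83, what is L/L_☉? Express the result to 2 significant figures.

M − M_☉ = -6.2 − 4.83 = -11.030
L/L_☉ = 10^(−0.4 (M − M_☉)) = 10^4.412 = 25820

L/L_☉ ≈ 26000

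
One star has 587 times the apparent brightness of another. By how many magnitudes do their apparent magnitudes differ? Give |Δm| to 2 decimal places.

Pogson: Δm = −2.5 log₁₀(ratio) = −2.5 log₁₀(587) = −2.5 × 2.7686 = -6.922

|Δm| ≈ 6.92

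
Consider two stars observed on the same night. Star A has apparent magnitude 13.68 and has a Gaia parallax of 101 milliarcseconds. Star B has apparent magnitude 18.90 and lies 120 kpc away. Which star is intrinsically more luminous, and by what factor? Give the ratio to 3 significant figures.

Star A: p = 101 mas = 0.101″ → d = 1/p = 9.901 pc
Star A: M = m − 5 log₁₀ d + 5 = 13.68 − 5·0.9957 + 5 = 13.702
Star B: d = 120 kpc = 120000 pc
Star B: M = m − 5 log₁₀ d + 5 = 18.90 − 5·5.0792 + 5 = -1.496
ΔM = M_A − M_B = 13.702 − (-1.496) = 15.198; smaller M is more luminous → Star B.
L ratio = 10^(0.4 |ΔM|) = 10^6.079 = 1.200×10^6

Star B is more luminous, by a factor of 1.20×10^6.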